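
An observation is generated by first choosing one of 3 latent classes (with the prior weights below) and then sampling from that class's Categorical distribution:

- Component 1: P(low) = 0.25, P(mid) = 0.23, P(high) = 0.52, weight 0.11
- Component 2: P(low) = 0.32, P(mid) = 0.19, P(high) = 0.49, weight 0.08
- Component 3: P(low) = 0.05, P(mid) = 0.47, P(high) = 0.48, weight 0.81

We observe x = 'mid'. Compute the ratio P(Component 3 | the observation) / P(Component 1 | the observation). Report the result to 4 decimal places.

Since P(k|x) ∝ w_k f_k(x), the posterior odds are w_i f_i(x) / (w_j f_j(x)).
Component likelihoods at x = 'mid':
  L_1 = 0.23
  L_2 = 0.19
  L_3 = 0.47
Odds = (0.81/0.11) × (0.47/0.23) = 7.36364 × 2.04348 ≈ 15.0474

15.0474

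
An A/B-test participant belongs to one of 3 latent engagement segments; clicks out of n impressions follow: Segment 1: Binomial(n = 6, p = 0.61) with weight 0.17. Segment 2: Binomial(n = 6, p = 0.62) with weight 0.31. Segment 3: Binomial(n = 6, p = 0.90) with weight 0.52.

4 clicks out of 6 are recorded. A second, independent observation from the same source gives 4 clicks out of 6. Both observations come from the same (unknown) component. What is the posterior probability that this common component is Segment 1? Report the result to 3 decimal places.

0.316

By Bayes' theorem, P(k | x) = π_k f_k(x) / Σ_j π_j f_j(x).
Since both observations come from the same component, the likelihood for component k is f_k(x₁)·f_k(x₂).
  p_1 = [C(6,4)·0.61^4·0.39^2 = 15·0.138458·0.1521 = 0.315893] × [0.315893] = 0.0997883
  p_2 = [C(6,4)·0.62^4·0.38^2 = 15·0.147763·0.1444 = 0.320055] × [0.320055] = 0.102435
  p_3 = [C(6,4)·0.90^4·0.10^2 = 15·0.6561·0.01 = 0.098415] × [0.098415] = 0.00968551
Weight by the priors:
  π_1·p_1 = 0.17 × 0.0997883 = 0.016964
  π_2·p_2 = 0.31 × 0.102435 = 0.031755
  π_3·p_3 = 0.52 × 0.00968551 = 0.00503647
Normaliser: 0.016964 + 0.031755 + 0.00503647 = 0.0537555
P(Segment 1 | x) = 0.016964 / 0.0537555 ≈ 0.316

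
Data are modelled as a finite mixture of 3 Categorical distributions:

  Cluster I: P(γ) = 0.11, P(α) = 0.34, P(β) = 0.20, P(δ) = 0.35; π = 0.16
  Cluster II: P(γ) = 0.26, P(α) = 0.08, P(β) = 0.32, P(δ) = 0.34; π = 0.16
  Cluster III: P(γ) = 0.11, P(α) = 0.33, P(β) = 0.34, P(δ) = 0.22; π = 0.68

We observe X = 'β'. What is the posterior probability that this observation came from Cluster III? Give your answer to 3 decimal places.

By Bayes' theorem, P(k | x) = π_k f_k(x) / Σ_j π_j f_j(x).
Categorical probabilities:
  f_I = P(β | comp) = 0.20
  f_II = P(β | comp) = 0.32
  f_III = P(β | comp) = 0.34
Multiply by the mixture weights:
  π_I·f_I = 0.16 × 0.2 = 0.032
  π_II·f_II = 0.16 × 0.32 = 0.0512
  π_III·f_III = 0.68 × 0.34 = 0.2312
Sum: 0.032 + 0.0512 + 0.2312 = 0.3144
Responsibility of Cluster III: 0.2312 / 0.3144 ≈ 0.735

0.735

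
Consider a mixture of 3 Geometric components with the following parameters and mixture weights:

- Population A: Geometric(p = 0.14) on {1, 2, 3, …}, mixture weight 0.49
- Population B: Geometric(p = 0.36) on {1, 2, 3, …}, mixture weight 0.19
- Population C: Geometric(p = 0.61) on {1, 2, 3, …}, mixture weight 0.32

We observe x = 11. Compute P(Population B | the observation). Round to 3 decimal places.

0.049

By Bayes' theorem, P(k | x) = π_k f_k(x) / Σ_j π_j f_j(x).
Component likelihoods at x = 11:
  p_A = 0.14·(1−0.14)^10 = 0.14·0.221302 = 0.0309822
  p_B = 0.36·(1−0.36)^10 = 0.36·0.0115292 = 0.00415052
  p_C = 0.61·(1−0.61)^10 = 0.61·8.14041e-05 = 4.96565e-05
Unnormalised posteriors:
  π_A·p_A = 0.49 × 0.0309822 = 0.0151813
  π_B·p_B = 0.19 × 0.00415052 = 0.000788598
  π_C·p_C = 0.32 × 4.96565e-05 = 1.58901e-05
Normaliser: 0.0151813 + 0.000788598 + 1.58901e-05 = 0.0159858
P(Population B | data) = 0.000788598 / 0.0159858 ≈ 0.049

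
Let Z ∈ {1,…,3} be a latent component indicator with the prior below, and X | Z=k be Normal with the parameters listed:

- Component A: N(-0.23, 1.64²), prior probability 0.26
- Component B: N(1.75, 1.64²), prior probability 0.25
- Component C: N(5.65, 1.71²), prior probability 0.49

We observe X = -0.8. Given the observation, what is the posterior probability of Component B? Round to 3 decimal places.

0.233

P(component k | x) = π_k·f_k(x) / marginal(x), where marginal(x) = Σ_j π_j·f_j(x).
Evaluate each component's likelihood at the observed value:
  p_A = 0.229
  p_B = 0.0726242
  p_C = 0.000189872
Weight by the priors:
  π_A·p_A = 0.26 × 0.229 = 0.05954
  π_B·p_B = 0.25 × 0.0726242 = 0.018156
  π_C·p_C = 0.49 × 0.000189872 = 9.30374e-05
Denominator: 0.05954 + 0.018156 + 9.30374e-05 = 0.077789
P(Component B | x) = 0.018156 / 0.077789 ≈ 0.233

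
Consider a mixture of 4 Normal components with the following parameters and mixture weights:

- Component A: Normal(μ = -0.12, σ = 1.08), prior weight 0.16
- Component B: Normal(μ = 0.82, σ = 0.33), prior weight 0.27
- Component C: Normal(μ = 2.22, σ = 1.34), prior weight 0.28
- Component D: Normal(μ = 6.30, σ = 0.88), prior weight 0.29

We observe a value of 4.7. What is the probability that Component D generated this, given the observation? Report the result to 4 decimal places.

0.6260

Apply Bayes' rule: the posterior for each component is proportional to its prior times its likelihood at x.
Evaluate each component's likelihood at the observed value:
  p_A = 1.74719e-05
  p_B = 1.15833e-30
  p_C = 0.0537055
  p_D = 0.0868131
Prior × likelihood for each component:
  π_A·p_A = 0.16 × 1.74719e-05 = 2.7955e-06
  π_B·p_B = 0.27 × 1.15833e-30 = 3.1275e-31
  π_C·p_C = 0.28 × 0.0537055 = 0.0150376
  π_D·p_D = 0.29 × 0.0868131 = 0.0251758
Evidence: 2.7955e-06 + 3.1275e-31 + 0.0150376 + 0.0251758 = 0.0402161
P(Component D | the observation) ≈ 0.6260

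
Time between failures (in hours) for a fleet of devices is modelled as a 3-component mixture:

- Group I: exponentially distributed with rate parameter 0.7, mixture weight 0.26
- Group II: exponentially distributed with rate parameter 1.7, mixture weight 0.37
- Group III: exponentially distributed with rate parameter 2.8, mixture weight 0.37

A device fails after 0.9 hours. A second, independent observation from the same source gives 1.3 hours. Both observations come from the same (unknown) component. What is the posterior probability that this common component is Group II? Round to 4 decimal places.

Posterior ∝ prior × likelihood, so P(k | x) ∝ w_k f_k(x); normalise over all components.
Since both observations come from the same component, the likelihood for component k is f_k(x₁)·f_k(x₂).
  L_I = [0.372814] × [0.281767] = 0.105047
  L_II = [0.368111] × [0.186491] = 0.0686494
  L_III = [0.225287] × [0.0735066] = 0.0165601
Prior × likelihood for each component:
  w_I·L_I = 0.26 × 0.105047 = 0.0273122
  w_II·L_II = 0.37 × 0.0686494 = 0.0254003
  w_III·L_III = 0.37 × 0.0165601 = 0.00612722
Normaliser: 0.0273122 + 0.0254003 + 0.00612722 = 0.0588396
P(Group II | x₁,x₂) ≈ 0.4317

0.4317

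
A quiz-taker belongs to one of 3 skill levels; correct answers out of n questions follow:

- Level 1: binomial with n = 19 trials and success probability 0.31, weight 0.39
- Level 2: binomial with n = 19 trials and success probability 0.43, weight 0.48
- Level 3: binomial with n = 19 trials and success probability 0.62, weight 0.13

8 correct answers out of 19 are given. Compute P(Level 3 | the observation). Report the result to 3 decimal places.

0.038

Apply Bayes' rule: the posterior for each component is proportional to its prior times its likelihood at x.
Binomial probabilities:
  f_1 = 0.108806
  f_2 = 0.182301
  f_3 = 0.0393705
Prior × likelihood for each component:
  π_1·f_1 = 0.39 × 0.108806 = 0.0424343
  π_2·f_2 = 0.48 × 0.182301 = 0.0875046
  π_3·f_3 = 0.13 × 0.0393705 = 0.00511817
Sum: 0.0424343 + 0.0875046 + 0.00511817 = 0.135057
P(Level 3 | 8 correct answers out of 19) = 0.00511817 / 0.135057 ≈ 0.038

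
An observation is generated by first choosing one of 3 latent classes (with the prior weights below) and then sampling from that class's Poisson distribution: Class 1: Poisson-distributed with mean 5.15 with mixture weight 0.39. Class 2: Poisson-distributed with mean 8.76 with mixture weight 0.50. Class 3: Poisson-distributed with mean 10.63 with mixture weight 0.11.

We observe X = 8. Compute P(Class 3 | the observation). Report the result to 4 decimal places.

Posterior ∝ prior × likelihood, so P(k | x) ∝ π_k f_k(x); normalise over all components.
Evaluate each component's likelihood at the observed value:
  L_1 = 0.0711739
  L_2 = 0.134925
  L_3 = 0.0977677
Weight by the priors:
  π_1·L_1 = 0.39 × 0.0711739 = 0.0277578
  π_2·L_2 = 0.50 × 0.134925 = 0.0674625
  π_3·L_3 = 0.11 × 0.0977677 = 0.0107544
Sum: 0.0277578 + 0.0674625 + 0.0107544 = 0.105975
P(Class 3 | x) = 0.0107544 / 0.105975 ≈ 0.1015

0.1015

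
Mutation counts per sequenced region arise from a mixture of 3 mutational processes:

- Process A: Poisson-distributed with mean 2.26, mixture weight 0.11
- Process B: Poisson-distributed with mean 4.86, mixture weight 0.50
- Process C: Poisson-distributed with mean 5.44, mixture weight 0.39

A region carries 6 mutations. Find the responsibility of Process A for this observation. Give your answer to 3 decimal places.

Posterior ∝ prior × likelihood, so P(k | x) ∝ π_k f_k(x); normalise over all components.
Component likelihoods at x = 6 mutations:
  p_A = 0.0193113
  p_B = 0.141845
  p_C = 0.156206
Prior × likelihood for each component:
  π_A·p_A = 0.11 × 0.0193113 = 0.00212425
  π_B·p_B = 0.50 × 0.141845 = 0.0709225
  π_C·p_C = 0.39 × 0.156206 = 0.0609205
Marginal: 0.00212425 + 0.0709225 + 0.0609205 = 0.133967
So the posterior for Process A is 0.00212425 / 0.133967 ≈ 0.016.

0.016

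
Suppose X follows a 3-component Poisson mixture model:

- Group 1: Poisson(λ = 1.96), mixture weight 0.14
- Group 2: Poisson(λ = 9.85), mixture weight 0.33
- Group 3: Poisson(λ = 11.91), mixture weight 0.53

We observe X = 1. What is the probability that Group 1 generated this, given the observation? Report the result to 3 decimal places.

0.994

By Bayes' theorem, P(k | x) = w_k f_k(x) / Σ_j w_j f_j(x).
Component likelihoods at x = 1:
  L_1 = e^(−1.96)·1.96^1/1! = 0.276083
  L_2 = e^(−9.85)·9.85^1/1! = 0.00051956
  L_3 = e^(−11.91)·11.91^1/1! = 8.0069e-05
Multiply by the mixture weights:
  w_1·L_1 = 0.14 × 0.276083 = 0.0386516
  w_2·L_2 = 0.33 × 0.00051956 = 0.000171455
  w_3·L_3 = 0.53 × 8.0069e-05 = 4.24366e-05
Evidence: 0.0386516 + 0.000171455 + 4.24366e-05 = 0.0388654
P(Group 1 | 1) ≈ 0.994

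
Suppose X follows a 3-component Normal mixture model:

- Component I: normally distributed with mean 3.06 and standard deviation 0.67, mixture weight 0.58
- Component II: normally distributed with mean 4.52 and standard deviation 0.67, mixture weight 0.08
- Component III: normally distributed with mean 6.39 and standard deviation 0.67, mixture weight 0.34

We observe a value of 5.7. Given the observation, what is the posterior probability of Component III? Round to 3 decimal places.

0.921

Posterior ∝ prior × likelihood, so P(k | x) ∝ w_k f_k(x); normalise over all components.
Component likelihoods at x = 5.7:
  p_I = (1/(0.67·√(2π)))·exp(−(5.7−3.06)²/(2·0.67²)) = 0.595436·exp(-7.76298) = 0.000253173
  p_II = (1/(0.67·√(2π)))·exp(−(5.7−4.52)²/(2·0.67²)) = 0.595436·exp(-1.55090) = 0.126266
  p_III = (1/(0.67·√(2π)))·exp(−(5.7−6.39)²/(2·0.67²)) = 0.595436·exp(-0.53030) = 0.350373
Prior × likelihood for each component:
  w_I·p_I = 0.58 × 0.000253173 = 0.00014684
  w_II·p_II = 0.08 × 0.126266 = 0.0101013
  w_III·p_III = 0.34 × 0.350373 = 0.119127
Sum: 0.00014684 + 0.0101013 + 0.119127 = 0.129375
P(Component III | data) ≈ 0.921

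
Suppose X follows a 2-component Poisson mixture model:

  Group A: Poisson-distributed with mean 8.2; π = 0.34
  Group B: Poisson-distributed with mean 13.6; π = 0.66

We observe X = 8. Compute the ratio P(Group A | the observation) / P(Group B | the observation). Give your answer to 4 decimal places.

The posterior odds equal the prior odds times the likelihood ratio: (w_i/w_j)·(f_i(x)/f_j(x)).
Component likelihoods at x = 8:
  f_A = e^(−8.2)·8.2^8/8! = 0.139244
  f_B = e^(−13.6)·13.6^8/8! = 0.0360069
Posterior odds = (w_A·f_A) / (w_B·f_B) = (0.34·0.139244) / (0.66·0.0360069) = 0.0473429 / 0.0237646 ≈ 1.9922

1.9922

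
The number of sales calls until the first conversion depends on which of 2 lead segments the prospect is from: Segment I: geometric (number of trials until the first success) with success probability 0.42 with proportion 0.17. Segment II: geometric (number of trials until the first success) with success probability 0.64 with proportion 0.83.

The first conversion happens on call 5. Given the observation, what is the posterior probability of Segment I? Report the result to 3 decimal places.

Posterior ∝ prior × likelihood, so P(k | x) ∝ P(Z=k) f_k(x); normalise over all components.
Evaluate each component's likelihood at the observed value:
  L_I = 0.0475293
  L_II = 0.0107495
Prior × likelihood for each component:
  P(Z=I)·L_I = 0.17 × 0.0475293 = 0.00807998
  P(Z=II)·L_II = 0.83 × 0.0107495 = 0.00892212
Marginal: 0.00807998 + 0.00892212 = 0.0170021
Responsibility of Segment I: 0.00807998 / 0.0170021 ≈ 0.475

0.475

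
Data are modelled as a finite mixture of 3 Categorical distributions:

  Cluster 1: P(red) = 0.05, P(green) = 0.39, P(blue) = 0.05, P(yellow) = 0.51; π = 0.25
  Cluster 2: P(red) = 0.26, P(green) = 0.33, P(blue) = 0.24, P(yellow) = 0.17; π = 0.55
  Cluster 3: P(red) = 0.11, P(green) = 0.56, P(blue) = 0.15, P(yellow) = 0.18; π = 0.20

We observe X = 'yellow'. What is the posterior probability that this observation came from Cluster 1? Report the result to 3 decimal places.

0.496

By Bayes' theorem, P(k | x) = w_k f_k(x) / Σ_j w_j f_j(x).
Categorical probabilities:
  L_1 = P(yellow | comp) = 0.51
  L_2 = P(yellow | comp) = 0.17
  L_3 = P(yellow | comp) = 0.18
Weight by the priors:
  w_1·L_1 = 0.25 × 0.51 = 0.1275
  w_2·L_2 = 0.55 × 0.17 = 0.0935
  w_3·L_3 = 0.20 × 0.18 = 0.036
Normaliser: 0.1275 + 0.0935 + 0.036 = 0.257
P(Cluster 1 | data) = 0.1275 / 0.257 ≈ 0.496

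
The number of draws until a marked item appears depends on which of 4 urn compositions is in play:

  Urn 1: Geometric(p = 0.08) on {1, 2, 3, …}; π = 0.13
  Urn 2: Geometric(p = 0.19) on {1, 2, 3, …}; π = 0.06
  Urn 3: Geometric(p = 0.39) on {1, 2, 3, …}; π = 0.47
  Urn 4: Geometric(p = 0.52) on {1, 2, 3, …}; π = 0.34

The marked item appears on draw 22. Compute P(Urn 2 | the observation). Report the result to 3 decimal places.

0.070

P(component k | x) = π_k·f_k(x) / marginal(x), where marginal(x) = Σ_j π_j·f_j(x).
Geometric probabilities:
  p_1 = 0.08·(1−0.08)^21 = 0.08·0.173598 = 0.0138878
  p_2 = 0.19·(1−0.19)^21 = 0.19·0.0119725 = 0.00227478
  p_3 = 0.39·(1−0.39)^21 = 0.39·3.10403e-05 = 1.21057e-05
  p_4 = 0.52·(1−0.52)^21 = 0.52·2.02333e-07 = 1.05213e-07
Prior × likelihood for each component:
  π_1·p_1 = 0.13 × 0.0138878 = 0.00180542
  π_2·p_2 = 0.06 × 0.00227478 = 0.000136487
  π_3·p_3 = 0.47 × 1.21057e-05 = 5.6897e-06
  π_4·p_4 = 0.34 × 1.05213e-07 = 3.57724e-08
Normaliser: 0.00180542 + 0.000136487 + 5.6897e-06 + 3.57724e-08 = 0.00194763
P(Urn 2 | data) ≈ 0.070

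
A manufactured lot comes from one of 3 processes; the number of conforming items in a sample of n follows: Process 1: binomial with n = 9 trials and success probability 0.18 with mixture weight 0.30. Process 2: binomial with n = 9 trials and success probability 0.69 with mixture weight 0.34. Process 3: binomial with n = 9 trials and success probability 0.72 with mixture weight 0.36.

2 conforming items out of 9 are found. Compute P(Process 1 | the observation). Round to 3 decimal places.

Apply Bayes' rule: the posterior for each component is proportional to its prior times its likelihood at x.
Component likelihoods at x = 2 conforming items out of 9:
  L_1 = C(9,2)·0.18^2·0.82^7 = 36·0.0324·0.249285 = 0.290767
  L_2 = C(9,2)·0.69^2·0.31^7 = 36·0.4761·0.000275126 = 0.00471555
  L_3 = C(9,2)·0.72^2·0.28^7 = 36·0.5184·0.000134929 = 0.0025181
Weight by the priors:
  w_1·L_1 = 0.30 × 0.290767 = 0.08723
  w_2·L_2 = 0.34 × 0.00471555 = 0.00160329
  w_3·L_3 = 0.36 × 0.0025181 = 0.000906518
Denominator: 0.08723 + 0.00160329 + 0.000906518 = 0.0897398
P(Process 1 | the observation) = 0.08723 / 0.0897398 ≈ 0.972

0.972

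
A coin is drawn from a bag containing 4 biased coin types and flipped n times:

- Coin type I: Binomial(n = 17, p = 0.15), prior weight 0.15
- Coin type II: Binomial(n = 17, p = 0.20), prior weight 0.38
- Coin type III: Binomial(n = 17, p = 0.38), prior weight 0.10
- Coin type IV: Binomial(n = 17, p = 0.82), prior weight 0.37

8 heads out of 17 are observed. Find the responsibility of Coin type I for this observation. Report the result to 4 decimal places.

0.0120

P(component k | x) = π_k·f_k(x) / marginal(x), where marginal(x) = Σ_j π_j·f_j(x).
Evaluate each component's likelihood at the observed value:
  f_I = 0.00144306
  f_II = 0.00835285
  f_III = 0.14308
  f_IV = 0.000985708
Unnormalised posteriors:
  π_I·f_I = 0.15 × 0.00144306 = 0.000216459
  π_II·f_II = 0.38 × 0.00835285 = 0.00317408
  π_III·f_III = 0.10 × 0.14308 = 0.014308
  π_IV·f_IV = 0.37 × 0.000985708 = 0.000364712
Denominator: 0.000216459 + 0.00317408 + 0.014308 + 0.000364712 = 0.0180633
So the posterior for Coin type I is 0.000216459 / 0.0180633 ≈ 0.0120.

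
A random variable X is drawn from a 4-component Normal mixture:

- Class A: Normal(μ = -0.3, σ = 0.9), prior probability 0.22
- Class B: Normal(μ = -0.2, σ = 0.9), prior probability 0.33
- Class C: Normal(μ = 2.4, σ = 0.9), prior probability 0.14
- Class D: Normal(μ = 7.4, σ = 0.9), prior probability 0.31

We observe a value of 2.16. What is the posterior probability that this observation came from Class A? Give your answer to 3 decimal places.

0.035

The responsibility of component k is π_k f_k(x) divided by Σ_j π_j f_j(x).
Normal densities:
  p_A = 0.0105764
  p_B = 0.0142414
  p_C = 0.427785
  p_D = 1.93086e-08
Unnormalised posteriors:
  π_A·p_A = 0.22 × 0.0105764 = 0.0023268
  π_B·p_B = 0.33 × 0.0142414 = 0.00469966
  π_C·p_C = 0.14 × 0.427785 = 0.05989
  π_D·p_D = 0.31 × 1.93086e-08 = 5.98567e-09
Normaliser: 0.0023268 + 0.00469966 + 0.05989 + 5.98567e-09 = 0.0669164
P(Class A | x) = 0.0023268 / 0.0669164 ≈ 0.035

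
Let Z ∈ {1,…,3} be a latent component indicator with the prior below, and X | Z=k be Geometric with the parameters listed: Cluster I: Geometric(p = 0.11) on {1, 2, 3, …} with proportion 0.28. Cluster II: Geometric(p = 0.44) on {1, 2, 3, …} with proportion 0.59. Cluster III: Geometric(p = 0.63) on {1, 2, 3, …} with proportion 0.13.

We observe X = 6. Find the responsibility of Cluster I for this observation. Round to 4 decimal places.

0.5364

The responsibility of component k is π_k f_k(x) divided by Σ_j π_j f_j(x).
Component likelihoods at x = 6:
  p_I = 0.0614247
  p_II = 0.0242322
  p_III = 0.00436867
Prior × likelihood for each component:
  π_I·p_I = 0.28 × 0.0614247 = 0.0171989
  π_II·p_II = 0.59 × 0.0242322 = 0.014297
  π_III·p_III = 0.13 × 0.00436867 = 0.000567927
Sum: 0.0171989 + 0.014297 + 0.000567927 = 0.0320638
So the posterior for Cluster I is 0.0171989 / 0.0320638 ≈ 0.5364.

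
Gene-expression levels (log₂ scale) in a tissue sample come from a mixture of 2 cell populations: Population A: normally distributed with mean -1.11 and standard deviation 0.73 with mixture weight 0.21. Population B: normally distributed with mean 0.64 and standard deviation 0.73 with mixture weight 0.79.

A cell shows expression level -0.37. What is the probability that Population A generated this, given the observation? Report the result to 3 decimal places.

Apply Bayes' rule: the posterior for each component is proportional to its prior times its likelihood at x.
Evaluate each component's likelihood at the observed value:
  L_A = 0.326926
  L_B = 0.209853
Weight by the priors:
  π_A·L_A = 0.21 × 0.326926 = 0.0686545
  π_B·L_B = 0.79 × 0.209853 = 0.165784
Marginal: 0.0686545 + 0.165784 = 0.234438
P(Population A | -0.37) = 0.0686545 / 0.234438 ≈ 0.293

0.293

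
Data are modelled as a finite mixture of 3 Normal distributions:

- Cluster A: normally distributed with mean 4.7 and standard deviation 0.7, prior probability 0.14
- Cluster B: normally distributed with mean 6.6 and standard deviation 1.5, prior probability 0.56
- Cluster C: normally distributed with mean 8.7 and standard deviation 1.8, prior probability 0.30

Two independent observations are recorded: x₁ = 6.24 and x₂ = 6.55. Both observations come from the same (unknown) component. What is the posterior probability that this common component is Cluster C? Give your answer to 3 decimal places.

By Bayes' theorem, P(k | x) = P(Z=k) f_k(x) / Σ_j P(Z=j) f_j(x).
Since both observations come from the same component, the likelihood for component k is f_k(x₁)·f_k(x₂).
  p_A = [(1/(0.7·√(2π)))·exp(−(6.24−4.7)²/(2·0.7²)) = 0.569918·exp(-2.42000) = 0.050678] × [0.0173422] = 0.00087887
  p_B = [(1/(1.5·√(2π)))·exp(−(6.24−6.6)²/(2·1.5²)) = 0.265962·exp(-0.02880) = 0.258411] × [0.265814] = 0.0686892
  p_C = [(1/(1.8·√(2π)))·exp(−(6.24−8.7)²/(2·1.8²)) = 0.221635·exp(-0.93389) = 0.0871073] × [0.108601] = 0.00945995
Multiply by the mixture weights:
  P(Z=A)·p_A = 0.14 × 0.00087887 = 0.000123042
  P(Z=B)·p_B = 0.56 × 0.0686892 = 0.038466
  P(Z=C)·p_C = 0.30 × 0.00945995 = 0.00283799
Evidence: 0.000123042 + 0.038466 + 0.00283799 = 0.041427
P(Cluster C | x₁,x₂) ≈ 0.069

0.069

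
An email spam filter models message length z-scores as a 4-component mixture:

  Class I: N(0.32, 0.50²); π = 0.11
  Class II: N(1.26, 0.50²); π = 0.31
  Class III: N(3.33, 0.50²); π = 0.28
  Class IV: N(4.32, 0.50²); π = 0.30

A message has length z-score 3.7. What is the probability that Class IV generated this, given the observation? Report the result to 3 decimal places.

By Bayes' theorem, P(k | x) = π_k f_k(x) / Σ_j π_j f_j(x).
Normal densities:
  L_I = 9.52428e-11
  L_II = 5.37909e-06
  L_III = 0.606779
  L_IV = 0.369875
Unnormalised posteriors:
  π_I·L_I = 0.11 × 9.52428e-11 = 1.04767e-11
  π_II·L_II = 0.31 × 5.37909e-06 = 1.66752e-06
  π_III·L_III = 0.28 × 0.606779 = 0.169898
  π_IV·L_IV = 0.30 × 0.369875 = 0.110962
Marginal: 1.04767e-11 + 1.66752e-06 + 0.169898 + 0.110962 = 0.280862
P(Class IV | x) ≈ 0.395

0.395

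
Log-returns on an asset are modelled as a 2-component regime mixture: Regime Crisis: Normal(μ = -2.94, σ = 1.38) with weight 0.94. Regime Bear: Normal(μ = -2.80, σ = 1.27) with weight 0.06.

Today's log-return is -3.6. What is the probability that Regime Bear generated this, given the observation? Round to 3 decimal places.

0.060

Apply Bayes' rule: the posterior for each component is proportional to its prior times its likelihood at x.
Evaluate each component's likelihood at the observed value:
  L_Crisis = (1/(1.38·√(2π)))·exp(−(-3.6−-2.94)²/(2·1.38²)) = 0.289089·exp(-0.11437) = 0.257847
  L_Bear = (1/(1.27·√(2π)))·exp(−(-3.6−-2.80)²/(2·1.27²)) = 0.314128·exp(-0.19840) = 0.257598
Unnormalised posteriors:
  π_Crisis·L_Crisis = 0.94 × 0.257847 = 0.242376
  π_Bear·L_Bear = 0.06 × 0.257598 = 0.0154559
Marginal: 0.242376 + 0.0154559 = 0.257832
Responsibility of Regime Bear: 0.0154559 / 0.257832 ≈ 0.060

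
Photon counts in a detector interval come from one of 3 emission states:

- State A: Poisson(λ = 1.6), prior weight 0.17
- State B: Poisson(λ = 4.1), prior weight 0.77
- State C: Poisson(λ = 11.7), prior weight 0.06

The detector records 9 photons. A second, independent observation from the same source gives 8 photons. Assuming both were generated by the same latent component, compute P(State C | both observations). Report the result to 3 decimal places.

The responsibility of component k is P(Z=k) f_k(x) divided by Σ_j P(Z=j) f_j(x).
Since both observations come from the same component, the likelihood for component k is f_k(x₁)·f_k(x₂).
  L_A = [e^(−1.6)·1.6^9/9! = 3.82336e-05] × [0.000215064] = 8.22269e-09
  L_B = [e^(−4.1)·4.1^9/9! = 0.0149515] × [0.0328203] = 0.000490713
  L_C = [e^(−11.7)·11.7^9/9! = 0.0938997] × [0.0722306] = 0.00678243
Prior × likelihood for each component:
  P(Z=A)·L_A = 0.17 × 8.22269e-09 = 1.39786e-09
  P(Z=B)·L_B = 0.77 × 0.000490713 = 0.000377849
  P(Z=C)·L_C = 0.06 × 0.00678243 = 0.000406946
Normaliser: 1.39786e-09 + 0.000377849 + 0.000406946 = 0.000784796
P(State C | data) ≈ 0.519

0.519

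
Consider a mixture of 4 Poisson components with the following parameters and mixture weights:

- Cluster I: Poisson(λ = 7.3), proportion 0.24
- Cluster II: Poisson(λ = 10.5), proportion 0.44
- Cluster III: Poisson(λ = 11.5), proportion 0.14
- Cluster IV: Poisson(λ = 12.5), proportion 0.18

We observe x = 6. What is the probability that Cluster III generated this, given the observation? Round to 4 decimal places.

By Bayes' theorem, P(k | x) = π_k f_k(x) / Σ_j π_j f_j(x).
Evaluate each component's likelihood at the observed value:
  L_I = e^(−7.3)·7.3^6/6! = 0.141989
  L_II = e^(−10.5)·10.5^6/6! = 0.051252
  L_III = e^(−11.5)·11.5^6/6! = 0.0325438
  L_IV = e^(−12.5)·12.5^6/6! = 0.0197445
Unnormalised posteriors:
  π_I·L_I = 0.24 × 0.141989 = 0.0340774
  π_II·L_II = 0.44 × 0.051252 = 0.0225509
  π_III·L_III = 0.14 × 0.0325438 = 0.00455613
  π_IV·L_IV = 0.18 × 0.0197445 = 0.00355401
Marginal: 0.0340774 + 0.0225509 + 0.00455613 + 0.00355401 = 0.0647384
So the posterior for Cluster III is 0.00455613 / 0.0647384 ≈ 0.0704.

0.0704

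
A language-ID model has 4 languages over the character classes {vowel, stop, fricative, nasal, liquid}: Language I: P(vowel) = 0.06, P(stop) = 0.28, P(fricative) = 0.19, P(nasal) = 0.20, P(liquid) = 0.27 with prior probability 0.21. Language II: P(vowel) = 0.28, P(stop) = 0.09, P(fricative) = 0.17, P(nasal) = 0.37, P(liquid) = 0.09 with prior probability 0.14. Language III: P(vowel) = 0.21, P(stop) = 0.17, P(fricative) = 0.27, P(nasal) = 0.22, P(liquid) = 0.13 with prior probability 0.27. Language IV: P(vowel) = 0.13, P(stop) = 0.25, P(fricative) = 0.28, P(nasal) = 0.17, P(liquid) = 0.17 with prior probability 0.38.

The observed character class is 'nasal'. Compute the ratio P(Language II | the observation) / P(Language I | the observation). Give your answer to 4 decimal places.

Since P(k|x) ∝ w_k f_k(x), the posterior odds are w_i f_i(x) / (w_j f_j(x)).
Categorical probabilities:
  p_I = P(nasal | comp) = 0.20
  p_II = P(nasal | comp) = 0.37
  p_III = P(nasal | comp) = 0.22
  p_IV = P(nasal | comp) = 0.17
0.0518 / 0.042 ≈ 1.2333

1.2333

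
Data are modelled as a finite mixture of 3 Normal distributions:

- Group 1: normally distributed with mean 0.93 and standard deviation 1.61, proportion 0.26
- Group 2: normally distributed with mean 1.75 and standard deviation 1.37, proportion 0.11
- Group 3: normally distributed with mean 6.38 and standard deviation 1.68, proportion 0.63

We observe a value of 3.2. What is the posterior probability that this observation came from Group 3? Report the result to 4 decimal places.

0.3718

P(component k | x) = π_k·f_k(x) / marginal(x), where marginal(x) = Σ_j π_j·f_j(x).
Normal densities:
  f_1 = (1/(1.61·√(2π)))·exp(−(3.2−0.93)²/(2·1.61²)) = 0.247790·exp(-0.99396) = 0.091709
  f_2 = (1/(1.37·√(2π)))·exp(−(3.2−1.75)²/(2·1.37²)) = 0.291199·exp(-0.56010) = 0.166319
  f_3 = (1/(1.68·√(2π)))·exp(−(3.2−6.38)²/(2·1.68²)) = 0.237466·exp(-1.79145) = 0.0395897
Weight by the priors:
  π_1·f_1 = 0.26 × 0.091709 = 0.0238443
  π_2·f_2 = 0.11 × 0.166319 = 0.0182951
  π_3·f_3 = 0.63 × 0.0395897 = 0.0249415
Evidence: 0.0238443 + 0.0182951 + 0.0249415 = 0.0670809
P(Group 3 | x) ≈ 0.3718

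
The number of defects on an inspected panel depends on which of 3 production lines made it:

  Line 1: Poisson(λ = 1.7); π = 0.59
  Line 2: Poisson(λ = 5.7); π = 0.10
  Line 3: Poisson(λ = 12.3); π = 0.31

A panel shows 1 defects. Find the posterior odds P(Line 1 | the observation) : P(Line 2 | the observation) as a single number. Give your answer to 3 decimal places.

The posterior odds equal the prior odds times the likelihood ratio: (P(Z=i)/P(Z=j))·(f_i(x)/f_j(x)).
Evaluate each component's likelihood at the observed value:
  p_1 = e^(−1.7)·1.7^1/1! = 0.310562
  p_2 = e^(−5.7)·5.7^1/1! = 0.019072
  p_3 = e^(−12.3)·12.3^1/1! = 5.59865e-05
0.183232 / 0.0019072 ≈ 96.074

96.074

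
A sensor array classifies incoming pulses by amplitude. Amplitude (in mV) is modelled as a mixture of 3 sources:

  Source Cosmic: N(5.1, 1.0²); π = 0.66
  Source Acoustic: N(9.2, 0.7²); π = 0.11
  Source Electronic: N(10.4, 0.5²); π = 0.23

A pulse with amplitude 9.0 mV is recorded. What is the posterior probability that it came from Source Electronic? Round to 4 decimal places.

0.0569

P(component k | x) = P(Z=k)·f_k(x) / marginal(x), where marginal(x) = Σ_j P(Z=j)·f_j(x).
Normal densities:
  f_Cosmic = 0.000198655
  f_Acoustic = 0.547124
  f_Electronic = 0.0158309
Multiply by the mixture weights:
  P(Z=Cosmic)·f_Cosmic = 0.66 × 0.000198655 = 0.000131113
  P(Z=Acoustic)·f_Acoustic = 0.11 × 0.547124 = 0.0601836
  P(Z=Electronic)·f_Electronic = 0.23 × 0.0158309 = 0.00364111
Sum: 0.000131113 + 0.0601836 + 0.00364111 = 0.0639559
P(Source Electronic | data) ≈ 0.0569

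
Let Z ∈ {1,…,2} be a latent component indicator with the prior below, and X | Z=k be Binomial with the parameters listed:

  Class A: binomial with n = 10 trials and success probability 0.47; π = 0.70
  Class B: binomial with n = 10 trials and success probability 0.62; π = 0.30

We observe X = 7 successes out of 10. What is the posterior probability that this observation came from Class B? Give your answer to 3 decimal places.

The responsibility of component k is w_k f_k(x) divided by Σ_j w_j f_j(x).
Evaluate each component's likelihood at the observed value:
  L_A = 0.0905094
  L_B = 0.231886
Multiply by the mixture weights:
  w_A·L_A = 0.70 × 0.0905094 = 0.0633566
  w_B·L_B = 0.30 × 0.231886 = 0.0695657
Normaliser: 0.0633566 + 0.0695657 = 0.132922
P(Class B | the observation) = 0.0695657 / 0.132922 ≈ 0.523

0.523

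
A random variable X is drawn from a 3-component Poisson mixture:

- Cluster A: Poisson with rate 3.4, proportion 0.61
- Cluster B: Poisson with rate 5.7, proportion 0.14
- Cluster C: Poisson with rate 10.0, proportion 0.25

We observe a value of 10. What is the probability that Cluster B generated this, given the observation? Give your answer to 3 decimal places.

0.126

By Bayes' theorem, P(k | x) = P(Z=k) f_k(x) / Σ_j P(Z=j) f_j(x).
Evaluate each component's likelihood at the observed value:
  f_A = e^(−3.4)·3.4^10/10! = 0.00189856
  f_B = e^(−5.7)·5.7^10/10! = 0.0333816
  f_C = e^(−10.0)·10.0^10/10! = 0.12511
Unnormalised posteriors:
  P(Z=A)·f_A = 0.61 × 0.00189856 = 0.00115812
  P(Z=B)·f_B = 0.14 × 0.0333816 = 0.00467342
  P(Z=C)·f_C = 0.25 × 0.12511 = 0.0312775
Evidence: 0.00115812 + 0.00467342 + 0.0312775 = 0.0371091
P(Cluster B | x) ≈ 0.126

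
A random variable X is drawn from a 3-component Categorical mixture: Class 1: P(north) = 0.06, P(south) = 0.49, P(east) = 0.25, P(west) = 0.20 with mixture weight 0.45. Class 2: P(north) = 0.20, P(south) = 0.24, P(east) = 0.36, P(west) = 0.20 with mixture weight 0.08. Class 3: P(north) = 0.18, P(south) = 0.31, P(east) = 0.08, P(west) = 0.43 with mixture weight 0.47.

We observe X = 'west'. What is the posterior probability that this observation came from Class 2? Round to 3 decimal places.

By Bayes' theorem, P(k | x) = w_k f_k(x) / Σ_j w_j f_j(x).
Evaluate each component's likelihood at the observed value:
  L_1 = P(west | comp) = 0.20
  L_2 = P(west | comp) = 0.20
  L_3 = P(west | comp) = 0.43
Unnormalised posteriors:
  w_1·L_1 = 0.45 × 0.2 = 0.09
  w_2·L_2 = 0.08 × 0.2 = 0.016
  w_3·L_3 = 0.47 × 0.43 = 0.2021
Denominator: 0.09 + 0.016 + 0.2021 = 0.3081
P(Class 2 | 'west') = 0.016 / 0.3081 ≈ 0.052

0.052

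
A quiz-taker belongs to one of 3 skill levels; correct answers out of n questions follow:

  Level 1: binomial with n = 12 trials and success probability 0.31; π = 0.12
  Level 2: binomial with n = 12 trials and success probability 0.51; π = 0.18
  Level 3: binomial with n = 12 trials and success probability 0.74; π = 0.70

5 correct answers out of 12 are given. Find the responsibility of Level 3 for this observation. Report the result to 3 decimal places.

0.156

The responsibility of component k is π_k f_k(x) divided by Σ_j π_j f_j(x).
Binomial probabilities:
  p_1 = 0.168841
  p_2 = 0.185331
  p_3 = 0.0141155
Weight by the priors:
  π_1·p_1 = 0.12 × 0.168841 = 0.0202609
  π_2·p_2 = 0.18 × 0.185331 = 0.0333596
  π_3·p_3 = 0.70 × 0.0141155 = 0.00988087
Denominator: 0.0202609 + 0.0333596 + 0.00988087 = 0.0635014
So the posterior for Level 3 is 0.00988087 / 0.0635014 ≈ 0.156.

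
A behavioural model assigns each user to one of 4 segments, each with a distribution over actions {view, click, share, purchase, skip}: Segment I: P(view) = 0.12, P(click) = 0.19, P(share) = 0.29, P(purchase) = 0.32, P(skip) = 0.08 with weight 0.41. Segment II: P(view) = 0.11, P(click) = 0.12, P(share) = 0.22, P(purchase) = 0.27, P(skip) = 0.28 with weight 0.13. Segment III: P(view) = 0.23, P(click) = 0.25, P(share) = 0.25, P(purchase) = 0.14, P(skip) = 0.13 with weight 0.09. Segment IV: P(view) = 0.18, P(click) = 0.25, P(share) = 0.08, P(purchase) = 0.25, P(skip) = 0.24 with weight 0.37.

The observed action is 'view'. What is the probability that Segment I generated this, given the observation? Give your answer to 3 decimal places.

0.326

P(component k | x) = π_k·f_k(x) / marginal(x), where marginal(x) = Σ_j π_j·f_j(x).
Evaluate each component's likelihood at the observed value:
  p_I = 0.12
  p_II = 0.11
  p_III = 0.23
  p_IV = 0.18
Multiply by the mixture weights:
  π_I·p_I = 0.41 × 0.12 = 0.0492
  π_II·p_II = 0.13 × 0.11 = 0.0143
  π_III·p_III = 0.09 × 0.23 = 0.0207
  π_IV·p_IV = 0.37 × 0.18 = 0.0666
Sum: 0.0492 + 0.0143 + 0.0207 + 0.0666 = 0.1508
So the posterior for Segment I is 0.0492 / 0.1508 ≈ 0.326.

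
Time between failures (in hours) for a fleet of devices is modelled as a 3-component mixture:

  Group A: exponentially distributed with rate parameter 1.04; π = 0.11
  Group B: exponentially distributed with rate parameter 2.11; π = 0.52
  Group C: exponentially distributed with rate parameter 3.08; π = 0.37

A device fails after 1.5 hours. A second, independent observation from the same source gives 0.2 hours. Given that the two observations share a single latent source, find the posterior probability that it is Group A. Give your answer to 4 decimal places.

0.1970

P(component k | x) = π_k·f_k(x) / marginal(x), where marginal(x) = Σ_j π_j·f_j(x).
Since both observations come from the same component, the likelihood for component k is f_k(x₁)·f_k(x₂).
  f_A = [1.04·e^(−1.04·1.5) = 1.04·e^(−1.5600) = 0.218542] × [0.844695] = 0.184601
  f_B = [2.11·e^(−2.11·1.5) = 2.11·e^(−3.1650) = 0.0890718] × [1.3836] = 0.12324
  f_C = [3.08·e^(−3.08·1.5) = 3.08·e^(−4.6200) = 0.0303466] × [1.66351] = 0.0504819
Multiply by the mixture weights:
  π_A·f_A = 0.11 × 0.184601 = 0.0203061
  π_B·f_B = 0.52 × 0.12324 = 0.0640846
  π_C·f_C = 0.37 × 0.0504819 = 0.0186783
Sum: 0.0203061 + 0.0640846 + 0.0186783 = 0.103069
P(Group A | x₁,x₂) ≈ 0.1970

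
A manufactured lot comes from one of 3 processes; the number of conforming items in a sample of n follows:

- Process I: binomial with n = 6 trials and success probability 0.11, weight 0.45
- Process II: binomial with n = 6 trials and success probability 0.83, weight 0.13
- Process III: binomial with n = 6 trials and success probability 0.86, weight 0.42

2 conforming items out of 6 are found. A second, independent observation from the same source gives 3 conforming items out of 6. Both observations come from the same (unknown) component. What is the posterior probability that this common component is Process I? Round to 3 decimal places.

0.885

Apply Bayes' rule: the posterior for each component is proportional to its prior times its likelihood at x.
Since both observations come from the same component, the likelihood for component k is f_k(x₁)·f_k(x₂).
  p_I = [0.113877] × [0.0187663] = 0.00213705
  p_II = [0.00863064] × [0.0561838] = 0.000484902
  p_III = [0.00426187] × [0.0349068] = 0.000148768
Prior × likelihood for each component:
  w_I·p_I = 0.45 × 0.00213705 = 0.000961673
  w_II·p_II = 0.13 × 0.000484902 = 6.30373e-05
  w_III·p_III = 0.42 × 0.000148768 = 6.24826e-05
Normaliser: 0.000961673 + 6.30373e-05 + 6.24826e-05 = 0.00108719
P(Process I | x₁, x₂) = 0.000961673 / 0.00108719 ≈ 0.885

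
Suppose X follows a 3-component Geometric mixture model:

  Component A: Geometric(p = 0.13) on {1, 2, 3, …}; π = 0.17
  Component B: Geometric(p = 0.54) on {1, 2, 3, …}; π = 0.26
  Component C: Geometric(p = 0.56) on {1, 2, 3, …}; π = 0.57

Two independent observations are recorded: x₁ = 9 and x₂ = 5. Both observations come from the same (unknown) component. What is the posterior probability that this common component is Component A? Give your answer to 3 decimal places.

Apply Bayes' rule: the posterior for each component is proportional to its prior times its likelihood at x.
Since both observations come from the same component, the likelihood for component k is f_k(x₁)·f_k(x₂).
  f_A = [0.0426675] × [0.0744767] = 0.00317774
  f_B = [0.00108257] × [0.0241783] = 2.61747e-05
  f_C = [0.000786701] × [0.0209893] = 1.65123e-05
Multiply by the mixture weights:
  P(Z=A)·f_A = 0.17 × 0.00317774 = 0.000540215
  P(Z=B)·f_B = 0.26 × 2.61747e-05 = 6.80542e-06
  P(Z=C)·f_C = 0.57 × 1.65123e-05 = 9.41202e-06
Marginal: 0.000540215 + 6.80542e-06 + 9.41202e-06 = 0.000556432
Responsibility of Component A: 0.000540215 / 0.000556432 ≈ 0.971

0.971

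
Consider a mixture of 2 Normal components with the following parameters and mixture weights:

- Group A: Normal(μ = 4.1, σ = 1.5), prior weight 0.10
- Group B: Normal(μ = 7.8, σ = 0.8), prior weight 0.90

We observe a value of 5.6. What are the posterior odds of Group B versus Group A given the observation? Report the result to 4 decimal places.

0.6342

Only the two components matter; the odds are (π_i f_i(x)) / (π_j f_j(x)).
Normal densities:
  f_A = (1/(1.5·√(2π)))·exp(−(5.6−4.1)²/(2·1.5²)) = 0.265962·exp(-0.50000) = 0.161314
  f_B = (1/(0.8·√(2π)))·exp(−(5.6−7.8)²/(2·0.8²)) = 0.498678·exp(-3.78125) = 0.011367
Posterior odds = (π_B·f_B) / (π_A·f_A) = (0.90·0.011367) / (0.10·0.161314) = 0.0102303 / 0.0161314 ≈ 0.6342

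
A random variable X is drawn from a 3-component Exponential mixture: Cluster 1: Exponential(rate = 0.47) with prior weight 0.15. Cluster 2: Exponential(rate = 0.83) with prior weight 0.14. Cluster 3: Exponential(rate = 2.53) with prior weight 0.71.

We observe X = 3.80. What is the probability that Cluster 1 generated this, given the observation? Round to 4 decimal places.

0.6994

Posterior ∝ prior × likelihood, so P(k | x) ∝ π_k f_k(x); normalise over all components.
Component likelihoods at x = 3.80:
  L_1 = 0.47·e^(−0.47·3.80) = 0.47·e^(−1.7860) = 0.0787858
  L_2 = 0.83·e^(−0.83·3.80) = 0.83·e^(−3.1540) = 0.0354253
  L_3 = 2.53·e^(−2.53·3.80) = 2.53·e^(−9.6140) = 0.000168971
Unnormalised posteriors:
  π_1·L_1 = 0.15 × 0.0787858 = 0.0118179
  π_2·L_2 = 0.14 × 0.0354253 = 0.00495954
  π_3·L_3 = 0.71 × 0.000168971 = 0.00011997
Denominator: 0.0118179 + 0.00495954 + 0.00011997 = 0.0168974
P(Cluster 1 | the observation) ≈ 0.6994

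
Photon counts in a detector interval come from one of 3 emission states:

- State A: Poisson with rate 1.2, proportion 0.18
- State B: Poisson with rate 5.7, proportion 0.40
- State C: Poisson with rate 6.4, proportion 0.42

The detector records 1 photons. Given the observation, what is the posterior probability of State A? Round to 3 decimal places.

Posterior ∝ prior × likelihood, so P(k | x) ∝ π_k f_k(x); normalise over all components.
Poisson probabilities:
  p_A = 0.361433
  p_B = 0.019072
  p_C = 0.010634
Multiply by the mixture weights:
  π_A·p_A = 0.18 × 0.361433 = 0.0650579
  π_B·p_B = 0.40 × 0.019072 = 0.0076288
  π_C·p_C = 0.42 × 0.010634 = 0.00446627
Normaliser: 0.0650579 + 0.0076288 + 0.00446627 = 0.077153
Responsibility of State A: 0.0650579 / 0.077153 ≈ 0.843

0.843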